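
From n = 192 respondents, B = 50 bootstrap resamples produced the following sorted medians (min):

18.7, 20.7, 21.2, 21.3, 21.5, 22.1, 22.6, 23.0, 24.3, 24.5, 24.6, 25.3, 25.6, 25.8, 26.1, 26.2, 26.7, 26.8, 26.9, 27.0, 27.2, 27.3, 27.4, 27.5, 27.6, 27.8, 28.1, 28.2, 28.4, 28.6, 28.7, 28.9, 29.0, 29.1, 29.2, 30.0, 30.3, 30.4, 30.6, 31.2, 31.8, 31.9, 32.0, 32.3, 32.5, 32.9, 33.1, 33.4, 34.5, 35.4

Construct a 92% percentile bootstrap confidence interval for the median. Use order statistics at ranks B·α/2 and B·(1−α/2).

(20.7, 33.4)

α = 0.08; lower rank = 50 × 0.040 = 2; upper rank = 50 × 0.960 = 48.
The 2nd smallest replicate is 20.7; the 48th is 33.4.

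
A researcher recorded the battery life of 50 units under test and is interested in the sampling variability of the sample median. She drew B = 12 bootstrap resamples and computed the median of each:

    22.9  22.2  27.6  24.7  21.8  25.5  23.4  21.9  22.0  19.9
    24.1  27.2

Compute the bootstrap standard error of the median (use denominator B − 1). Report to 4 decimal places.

Bootstrap SE is the standard deviation of the 12 replicate medians.
Mean of replicates: (22.9 + 22.2 + 27.6 + 24.7 + 21.8 + 25.5 + 23.4 + 21.9 + 22.0 + 19.9 + 24.1 + 27.2) / 12 = 283.20000 / 12 = 23.60000
Sum of squared deviations: (−0.70000)² + (−1.40000)² + (+4.00000)² + (+1.10000)² + (−1.80000)² + (+1.90000)² + (−0.20000)² + (−1.70000)² + (−1.60000)² + (−3.70000)² + (+0.50000)² + (+3.60000)² = 58.90000
Variance = 58.90000 / 11 = 5.35455
SE* = √5.35455

SE* = 2.3140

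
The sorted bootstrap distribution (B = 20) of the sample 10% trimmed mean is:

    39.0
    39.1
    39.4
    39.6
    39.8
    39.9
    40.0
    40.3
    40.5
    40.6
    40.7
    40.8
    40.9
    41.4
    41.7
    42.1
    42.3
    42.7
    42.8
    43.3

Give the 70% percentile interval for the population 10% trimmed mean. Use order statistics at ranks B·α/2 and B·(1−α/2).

(39.4, 42.3)

α = 0.30; lower rank = 20 × 0.150 = 3; upper rank = 20 × 0.850 = 17.
The 3rd smallest replicate is 39.4; the 17th is 42.3.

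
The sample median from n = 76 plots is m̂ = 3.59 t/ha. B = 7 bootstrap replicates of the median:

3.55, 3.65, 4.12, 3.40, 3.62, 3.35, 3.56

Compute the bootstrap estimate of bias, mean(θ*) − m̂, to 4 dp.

bias = +0.0171

mean(θ*) = (3.55 + 3.65 + 4.12 + 3.40 + 3.62 + 3.35 + 3.56) / 7 = 3.60714
bias = 3.60714 − 3.59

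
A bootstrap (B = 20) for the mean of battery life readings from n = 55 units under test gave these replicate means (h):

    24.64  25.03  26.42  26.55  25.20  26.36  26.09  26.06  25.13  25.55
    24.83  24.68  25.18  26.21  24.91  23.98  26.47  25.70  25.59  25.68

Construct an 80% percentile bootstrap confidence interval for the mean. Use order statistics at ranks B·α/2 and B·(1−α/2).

(24.64, 26.42)

Sorted replicates: 23.98, 24.64, 24.68, 24.83, 24.91, 25.03, 25.13, 25.18, 25.20, 25.55, 25.59, 25.68, 25.70, 26.06, 26.09, 26.21, 26.36, 26.42, 26.47, 26.55
α = 0.20; lower rank = 20 × 0.100 = 2; upper rank = 20 × 0.900 = 18.
The 2nd smallest replicate is 24.64; the 18th is 26.42.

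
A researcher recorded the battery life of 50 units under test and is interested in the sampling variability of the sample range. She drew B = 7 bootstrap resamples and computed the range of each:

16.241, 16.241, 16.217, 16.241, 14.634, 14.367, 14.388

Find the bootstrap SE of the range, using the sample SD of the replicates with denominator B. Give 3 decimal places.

SE* = 0.881

Bootstrap SE is the standard deviation of the 7 replicate ranges.
Mean of replicates: (16.241 + 16.241 + 16.217 + 16.241 + 14.634 + 14.367 + 14.388) / 7 = 108.3290 / 7 = 15.4756
Sum of squared deviations: (+0.7654)² + (+0.7654)² + (+0.7414)² + (+0.7654)² + (−0.8416)² + (−1.1086)² + (−1.0876)² = 5.4273
Variance = 5.4273 / 7 = 0.7753
SE* = √0.7753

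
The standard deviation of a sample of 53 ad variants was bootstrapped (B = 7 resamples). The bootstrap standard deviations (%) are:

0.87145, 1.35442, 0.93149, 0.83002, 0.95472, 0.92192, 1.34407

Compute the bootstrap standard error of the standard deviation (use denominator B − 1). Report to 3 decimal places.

SE* = 0.222

Bootstrap SE is the standard deviation of the 7 replicate standard deviations.
Mean of replicates: (0.87145 + 1.35442 + 0.93149 + 0.83002 + 0.95472 + 0.92192 + 1.34407) / 7 = 7.208090 / 7 = 1.029727
Sum of squared deviations: (−0.158277)² + (+0.324693)² + (−0.098237)² + (−0.199707)² + (−0.075007)² + (−0.107807)² + (+0.314343)² = 0.296070
Variance = 0.296070 / 6 = 0.049345
SE* = √0.049345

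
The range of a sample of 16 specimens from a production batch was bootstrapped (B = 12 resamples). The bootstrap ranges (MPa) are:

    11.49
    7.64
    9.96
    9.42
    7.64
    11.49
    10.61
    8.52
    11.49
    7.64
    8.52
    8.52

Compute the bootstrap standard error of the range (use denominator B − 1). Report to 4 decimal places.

SE* = 1.5520

Bootstrap SE is the standard deviation of the 12 replicate ranges.
Mean of replicates: (11.49 + 7.64 + 9.96 + 9.42 + 7.64 + 11.49 + 10.61 + 8.52 + 11.49 + 7.64 + 8.52 + 8.52) / 12 = 112.94000 / 12 = 9.41167
Sum of squared deviations: (+2.07833)² + (−1.77167)² + (+0.54833)² + (+0.00833)² + (−1.77167)² + (+2.07833)² + (+1.19833)² + (−0.89167)² + (+2.07833)² + (−1.77167)² + (−0.89167)² + (−0.89167)² = 26.49677
Variance = 26.49677 / 11 = 2.40880
SE* = √2.40880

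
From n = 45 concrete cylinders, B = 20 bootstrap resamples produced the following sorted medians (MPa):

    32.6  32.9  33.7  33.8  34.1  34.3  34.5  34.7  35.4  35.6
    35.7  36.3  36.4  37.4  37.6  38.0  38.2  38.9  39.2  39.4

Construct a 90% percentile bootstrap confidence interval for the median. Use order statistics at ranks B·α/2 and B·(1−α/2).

α = 0.10; lower rank = 20 × 0.050 = 1; upper rank = 20 × 0.950 = 19.
The 1st smallest replicate is 32.6; the 19th is 39.2.

(32.6, 39.2)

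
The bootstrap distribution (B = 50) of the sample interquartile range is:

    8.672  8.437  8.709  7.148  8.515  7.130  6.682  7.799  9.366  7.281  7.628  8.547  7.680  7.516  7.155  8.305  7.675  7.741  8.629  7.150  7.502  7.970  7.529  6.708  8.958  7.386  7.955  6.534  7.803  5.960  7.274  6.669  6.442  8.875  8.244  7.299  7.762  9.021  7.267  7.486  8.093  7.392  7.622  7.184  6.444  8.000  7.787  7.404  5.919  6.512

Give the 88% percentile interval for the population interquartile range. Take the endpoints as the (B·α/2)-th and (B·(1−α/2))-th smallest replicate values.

Sorted replicates: 5.919, 5.960, 6.442, 6.444, 6.512, 6.534, 6.669, 6.682, 6.708, 7.130, 7.148, 7.150, 7.155, 7.184, 7.267, 7.274, 7.281, 7.299, 7.386, 7.392, 7.404, 7.486, 7.502, 7.516, 7.529, 7.622, 7.628, 7.675, 7.680, 7.741, 7.762, 7.787, 7.799, 7.803, 7.955, 7.970, 8.000, 8.093, 8.244, 8.305, 8.437, 8.515, 8.547, 8.629, 8.672, 8.709, 8.875, 8.958, 9.021, 9.366
α = 0.12; lower rank = 50 × 0.060 = 3; upper rank = 50 × 0.940 = 47.
The 3rd smallest replicate is 6.442; the 47th is 8.875.

(6.442, 8.875)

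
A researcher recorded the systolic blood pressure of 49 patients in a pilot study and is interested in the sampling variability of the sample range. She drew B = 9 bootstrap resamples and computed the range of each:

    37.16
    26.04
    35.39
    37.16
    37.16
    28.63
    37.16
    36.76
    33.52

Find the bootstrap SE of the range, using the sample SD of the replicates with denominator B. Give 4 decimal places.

SE* = 3.9572

Bootstrap SE is the standard deviation of the 9 replicate ranges.
Mean of replicates: (37.16 + 26.04 + 35.39 + 37.16 + 37.16 + 28.63 + 37.16 + 36.76 + 33.52) / 9 = 308.98000 / 9 = 34.33111
Sum of squared deviations: (+2.82889)² + (−8.29111)² + (+1.05889)² + (+2.82889)² + (+2.82889)² + (−5.70111)² + (+2.82889)² + (+2.42889)² + (−0.81111)² = 140.93429
Variance = 140.93429 / 9 = 15.65937
SE* = √15.65937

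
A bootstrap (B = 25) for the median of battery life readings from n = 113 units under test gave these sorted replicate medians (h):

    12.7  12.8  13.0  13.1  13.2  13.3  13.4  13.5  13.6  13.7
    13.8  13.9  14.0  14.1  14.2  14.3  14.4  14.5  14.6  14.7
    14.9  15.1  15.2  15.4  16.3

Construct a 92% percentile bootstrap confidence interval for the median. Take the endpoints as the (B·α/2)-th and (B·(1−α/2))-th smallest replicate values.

(12.7, 15.4)

α = 0.08; lower rank = 25 × 0.040 = 1; upper rank = 25 × 0.960 = 24.
The 1st smallest replicate is 12.7; the 24th is 15.4.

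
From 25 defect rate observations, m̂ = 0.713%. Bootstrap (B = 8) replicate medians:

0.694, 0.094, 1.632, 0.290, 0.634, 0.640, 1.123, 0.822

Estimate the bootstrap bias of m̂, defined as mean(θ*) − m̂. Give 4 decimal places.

mean(θ*) = (0.694 + 0.094 + 1.632 + 0.290 + 0.634 + 0.640 + 1.123 + 0.822) / 8 = 0.74112
bias = 0.74112 − 0.713

bias = +0.0281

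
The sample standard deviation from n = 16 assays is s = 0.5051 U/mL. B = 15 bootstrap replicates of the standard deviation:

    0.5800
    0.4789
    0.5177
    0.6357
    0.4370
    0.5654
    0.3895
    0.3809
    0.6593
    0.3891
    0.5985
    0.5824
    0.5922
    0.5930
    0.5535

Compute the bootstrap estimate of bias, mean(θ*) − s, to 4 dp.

mean(θ*) = (0.5800 + 0.4789 + 0.5177 + 0.6357 + 0.4370 + 0.5654 + 0.3895 + 0.3809 + 0.6593 + 0.3891 + 0.5985 + 0.5824 + 0.5922 + 0.5930 + 0.5535) / 15 = 0.53021
bias = 0.53021 − 0.5051

bias = +0.0251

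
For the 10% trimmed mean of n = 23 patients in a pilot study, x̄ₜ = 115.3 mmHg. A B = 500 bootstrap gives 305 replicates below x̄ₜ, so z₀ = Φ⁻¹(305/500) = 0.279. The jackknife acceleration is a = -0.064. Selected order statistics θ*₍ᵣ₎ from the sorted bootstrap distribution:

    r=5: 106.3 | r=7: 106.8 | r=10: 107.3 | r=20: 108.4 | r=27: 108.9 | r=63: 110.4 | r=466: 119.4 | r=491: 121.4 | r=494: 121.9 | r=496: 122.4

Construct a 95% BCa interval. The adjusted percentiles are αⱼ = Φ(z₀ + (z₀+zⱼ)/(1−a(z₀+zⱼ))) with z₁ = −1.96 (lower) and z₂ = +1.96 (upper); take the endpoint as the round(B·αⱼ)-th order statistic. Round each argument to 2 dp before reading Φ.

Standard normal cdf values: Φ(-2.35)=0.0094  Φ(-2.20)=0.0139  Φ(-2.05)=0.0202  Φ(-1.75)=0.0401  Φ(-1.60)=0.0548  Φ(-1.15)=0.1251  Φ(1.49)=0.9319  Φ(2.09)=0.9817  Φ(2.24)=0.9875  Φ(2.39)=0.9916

(108.9, 121.9)

Lower: z₀ + z₁ = 0.279 + (-1.960) = -1.681; 1 − a(z₀+z₁) = 1 − (-0.064)(-1.681) = 0.8924; argument = 0.279 + (-1.681)/0.8924 = -1.6047 → -1.60.
α₁ = Φ(-1.60) = 0.0548; rank = round(500 × 0.0548) = 27; θ*₍27₎ = 108.9.
Upper: z₀ + z₂ = 2.239; 1 − a(z₀+z₂) = 1.1433; argument = 2.2374 → 2.24; α₂ = 0.9875; rank = 494; θ*₍494₎ = 121.9.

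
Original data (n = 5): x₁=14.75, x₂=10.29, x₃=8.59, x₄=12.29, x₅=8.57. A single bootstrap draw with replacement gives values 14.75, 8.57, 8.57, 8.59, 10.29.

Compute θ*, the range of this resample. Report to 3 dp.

θ* = 6.180

Range = 14.75 − 8.57 = 6.180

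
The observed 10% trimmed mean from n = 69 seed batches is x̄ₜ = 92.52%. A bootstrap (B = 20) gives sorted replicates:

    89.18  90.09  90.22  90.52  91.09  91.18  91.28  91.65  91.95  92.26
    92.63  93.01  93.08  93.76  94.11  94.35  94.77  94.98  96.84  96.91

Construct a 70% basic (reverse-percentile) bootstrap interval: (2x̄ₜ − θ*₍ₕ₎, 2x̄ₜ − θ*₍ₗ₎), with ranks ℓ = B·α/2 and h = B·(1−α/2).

(90.27, 94.82)

Percentile endpoints at ranks 3 and 17: θ*₍3₎ = 90.22, θ*₍17₎ = 94.77.
Basic interval reflects these around x̄ₜ:
  lower = 2 × 92.52 − 94.77 = 90.27
  upper = 2 × 92.52 − 90.22 = 94.82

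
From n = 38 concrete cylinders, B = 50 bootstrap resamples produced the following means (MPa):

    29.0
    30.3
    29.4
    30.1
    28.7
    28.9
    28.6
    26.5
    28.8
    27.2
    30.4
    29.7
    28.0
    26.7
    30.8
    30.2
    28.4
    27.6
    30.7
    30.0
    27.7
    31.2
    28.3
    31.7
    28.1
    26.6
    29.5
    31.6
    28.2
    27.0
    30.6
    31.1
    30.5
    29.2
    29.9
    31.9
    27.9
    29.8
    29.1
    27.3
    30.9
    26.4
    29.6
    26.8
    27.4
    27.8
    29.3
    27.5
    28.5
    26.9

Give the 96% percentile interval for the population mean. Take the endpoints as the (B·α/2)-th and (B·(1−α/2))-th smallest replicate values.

Sorted replicates: 26.4, 26.5, 26.6, 26.7, 26.8, 26.9, 27.0, 27.2, 27.3, 27.4, 27.5, 27.6, 27.7, 27.8, 27.9, 28.0, 28.1, 28.2, 28.3, 28.4, 28.5, 28.6, 28.7, 28.8, 28.9, 29.0, 29.1, 29.2, 29.3, 29.4, 29.5, 29.6, 29.7, 29.8, 29.9, 30.0, 30.1, 30.2, 30.3, 30.4, 30.5, 30.6, 30.7, 30.8, 30.9, 31.1, 31.2, 31.6, 31.7, 31.9
α = 0.04; lower rank = 50 × 0.020 = 1; upper rank = 50 × 0.980 = 49.
The 1st smallest replicate is 26.4; the 49th is 31.7.

(26.4, 31.7)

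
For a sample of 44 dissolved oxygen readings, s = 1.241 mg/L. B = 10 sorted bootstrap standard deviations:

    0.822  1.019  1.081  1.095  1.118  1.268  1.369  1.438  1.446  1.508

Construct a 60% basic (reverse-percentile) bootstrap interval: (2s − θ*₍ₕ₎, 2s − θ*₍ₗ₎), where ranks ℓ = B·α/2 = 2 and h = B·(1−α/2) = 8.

Percentile endpoints at ranks 2 and 8: θ*₍2₎ = 1.019, θ*₍8₎ = 1.438.
Basic interval reflects these around s:
  lower = 2 × 1.241 − 1.438 = 1.044
  upper = 2 × 1.241 − 1.019 = 1.463

(1.044, 1.463)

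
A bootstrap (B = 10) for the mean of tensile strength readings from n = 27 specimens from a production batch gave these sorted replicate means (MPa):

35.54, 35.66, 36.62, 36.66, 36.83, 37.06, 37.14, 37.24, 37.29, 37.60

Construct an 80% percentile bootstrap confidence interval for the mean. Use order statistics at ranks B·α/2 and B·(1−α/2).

(35.54, 37.29)

α = 0.20; lower rank = 10 × 0.100 = 1; upper rank = 10 × 0.900 = 9.
The 1st smallest replicate is 35.54; the 9th is 37.29.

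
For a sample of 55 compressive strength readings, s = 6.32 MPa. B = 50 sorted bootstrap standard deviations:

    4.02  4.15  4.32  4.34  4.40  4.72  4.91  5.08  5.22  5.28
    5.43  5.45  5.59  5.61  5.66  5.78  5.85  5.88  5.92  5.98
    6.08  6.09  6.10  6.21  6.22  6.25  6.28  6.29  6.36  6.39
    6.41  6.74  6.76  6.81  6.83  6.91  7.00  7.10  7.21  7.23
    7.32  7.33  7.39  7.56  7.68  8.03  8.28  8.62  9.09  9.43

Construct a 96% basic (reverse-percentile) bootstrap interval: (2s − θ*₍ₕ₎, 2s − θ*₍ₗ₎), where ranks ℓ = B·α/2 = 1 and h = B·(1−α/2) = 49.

Percentile endpoints at ranks 1 and 49: θ*₍1₎ = 4.02, θ*₍49₎ = 9.09.
Basic interval reflects these around s:
  lower = 2 × 6.32 − 9.09 = 3.55
  upper = 2 × 6.32 − 4.02 = 8.62

(3.55, 8.62)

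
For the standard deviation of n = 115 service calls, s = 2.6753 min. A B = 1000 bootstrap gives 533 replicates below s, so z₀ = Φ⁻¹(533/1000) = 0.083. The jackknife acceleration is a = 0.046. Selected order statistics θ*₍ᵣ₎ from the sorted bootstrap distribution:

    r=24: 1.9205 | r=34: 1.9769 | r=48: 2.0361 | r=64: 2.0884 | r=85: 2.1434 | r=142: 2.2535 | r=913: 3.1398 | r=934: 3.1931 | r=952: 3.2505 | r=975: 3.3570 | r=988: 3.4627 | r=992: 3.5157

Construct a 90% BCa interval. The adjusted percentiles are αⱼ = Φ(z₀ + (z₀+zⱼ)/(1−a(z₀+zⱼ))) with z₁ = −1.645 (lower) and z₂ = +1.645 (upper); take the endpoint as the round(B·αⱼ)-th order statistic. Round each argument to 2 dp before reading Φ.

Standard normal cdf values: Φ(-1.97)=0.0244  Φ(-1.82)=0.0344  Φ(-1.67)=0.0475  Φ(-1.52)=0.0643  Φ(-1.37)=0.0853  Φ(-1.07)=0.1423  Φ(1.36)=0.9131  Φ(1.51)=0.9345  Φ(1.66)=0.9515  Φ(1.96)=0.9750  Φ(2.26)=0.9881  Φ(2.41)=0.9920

(2.1434, 3.3570)

Lower: z₀ + z₁ = 0.083 + (-1.645) = -1.562; 1 − a(z₀+z₁) = 1 − (0.046)(-1.562) = 1.0719; argument = 0.083 + (-1.562)/1.0719 = -1.3743 → -1.37.
α₁ = Φ(-1.37) = 0.0853; rank = round(1000 × 0.0853) = 85; θ*₍85₎ = 2.1434.
Upper: z₀ + z₂ = 1.728; 1 − a(z₀+z₂) = 0.9205; argument = 1.9602 → 1.96; α₂ = 0.9750; rank = 975; θ*₍975₎ = 3.3570.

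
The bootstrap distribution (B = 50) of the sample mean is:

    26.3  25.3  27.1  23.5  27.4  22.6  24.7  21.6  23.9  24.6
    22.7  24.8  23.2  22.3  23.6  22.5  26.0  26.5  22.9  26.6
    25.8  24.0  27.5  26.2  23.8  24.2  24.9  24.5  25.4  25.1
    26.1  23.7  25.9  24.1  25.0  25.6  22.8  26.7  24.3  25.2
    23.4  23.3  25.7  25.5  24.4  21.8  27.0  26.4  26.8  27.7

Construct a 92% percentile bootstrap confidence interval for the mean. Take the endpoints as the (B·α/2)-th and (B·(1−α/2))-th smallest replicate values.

(21.8, 27.4)

Sorted replicates: 21.6, 21.8, 22.3, 22.5, 22.6, 22.7, 22.8, 22.9, 23.2, 23.3, 23.4, 23.5, 23.6, 23.7, 23.8, 23.9, 24.0, 24.1, 24.2, 24.3, 24.4, 24.5, 24.6, 24.7, 24.8, 24.9, 25.0, 25.1, 25.2, 25.3, 25.4, 25.5, 25.6, 25.7, 25.8, 25.9, 26.0, 26.1, 26.2, 26.3, 26.4, 26.5, 26.6, 26.7, 26.8, 27.0, 27.1, 27.4, 27.5, 27.7
α = 0.08; lower rank = 50 × 0.040 = 2; upper rank = 50 × 0.960 = 48.
The 2nd smallest replicate is 21.8; the 48th is 27.4.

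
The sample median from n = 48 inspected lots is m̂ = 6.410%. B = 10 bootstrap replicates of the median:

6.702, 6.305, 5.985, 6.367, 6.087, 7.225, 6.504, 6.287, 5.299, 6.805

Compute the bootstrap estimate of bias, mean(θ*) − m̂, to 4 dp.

mean(θ*) = (6.702 + 6.305 + 5.985 + 6.367 + 6.087 + 7.225 + 6.504 + 6.287 + 5.299 + 6.805) / 10 = 6.35660
bias = 6.35660 − 6.410

bias = −0.0534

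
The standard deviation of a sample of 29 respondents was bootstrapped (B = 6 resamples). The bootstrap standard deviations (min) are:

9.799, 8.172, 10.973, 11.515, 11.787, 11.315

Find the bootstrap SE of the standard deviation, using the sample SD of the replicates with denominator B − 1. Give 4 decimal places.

Bootstrap SE is the standard deviation of the 6 replicate standard deviations.
Mean of replicates: (9.799 + 8.172 + 10.973 + 11.515 + 11.787 + 11.315) / 6 = 63.56100 / 6 = 10.59350
Sum of squared deviations: (−0.79450)² + (−2.42150)² + (+0.37950)² + (+0.92150)² + (+1.19350)² + (+0.72150)² = 9.43308
Variance = 9.43308 / 5 = 1.88662
SE* = √1.88662

SE* = 1.3735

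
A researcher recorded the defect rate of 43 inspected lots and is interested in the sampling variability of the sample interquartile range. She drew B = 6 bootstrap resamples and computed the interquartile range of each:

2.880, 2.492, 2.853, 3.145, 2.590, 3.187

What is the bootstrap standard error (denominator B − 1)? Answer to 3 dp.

Bootstrap SE is the standard deviation of the 6 replicate interquartile ranges.
Mean of replicates: (2.880 + 2.492 + 2.853 + 3.145 + 2.590 + 3.187) / 6 = 17.1470 / 6 = 2.8578
Sum of squared deviations: (+0.0222)² + (−0.3658)² + (−0.0048)² + (+0.2872)² + (−0.2678)² + (+0.3292)² = 0.3969
Variance = 0.3969 / 5 = 0.0794
SE* = √0.0794

SE* = 0.282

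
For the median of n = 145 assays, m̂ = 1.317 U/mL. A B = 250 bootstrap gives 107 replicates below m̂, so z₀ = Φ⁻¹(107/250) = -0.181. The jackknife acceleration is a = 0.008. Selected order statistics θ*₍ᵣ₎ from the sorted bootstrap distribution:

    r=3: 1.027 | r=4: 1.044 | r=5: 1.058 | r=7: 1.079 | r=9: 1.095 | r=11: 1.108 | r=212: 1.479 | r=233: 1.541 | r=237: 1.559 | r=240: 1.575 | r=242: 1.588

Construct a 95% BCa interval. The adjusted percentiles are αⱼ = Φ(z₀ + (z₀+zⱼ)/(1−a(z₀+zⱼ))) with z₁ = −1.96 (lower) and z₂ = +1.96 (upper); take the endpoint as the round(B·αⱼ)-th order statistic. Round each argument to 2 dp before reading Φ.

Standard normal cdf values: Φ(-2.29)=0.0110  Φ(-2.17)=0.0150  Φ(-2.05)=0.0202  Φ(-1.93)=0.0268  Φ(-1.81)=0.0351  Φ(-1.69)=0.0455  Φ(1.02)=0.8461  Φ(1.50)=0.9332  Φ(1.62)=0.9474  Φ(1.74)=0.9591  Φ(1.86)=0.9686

Lower: z₀ + z₁ = -0.181 + (-1.960) = -2.141; 1 − a(z₀+z₁) = 1 − (0.008)(-2.141) = 1.0171; argument = -0.181 + (-2.141)/1.0171 = -2.2859 → -2.29.
α₁ = Φ(-2.29) = 0.0110; rank = round(250 × 0.0110) = 3; θ*₍3₎ = 1.027.
Upper: z₀ + z₂ = 1.779; 1 − a(z₀+z₂) = 0.9858; argument = 1.6237 → 1.62; α₂ = 0.9474; rank = 237; θ*₍237₎ = 1.559.

(1.027, 1.559)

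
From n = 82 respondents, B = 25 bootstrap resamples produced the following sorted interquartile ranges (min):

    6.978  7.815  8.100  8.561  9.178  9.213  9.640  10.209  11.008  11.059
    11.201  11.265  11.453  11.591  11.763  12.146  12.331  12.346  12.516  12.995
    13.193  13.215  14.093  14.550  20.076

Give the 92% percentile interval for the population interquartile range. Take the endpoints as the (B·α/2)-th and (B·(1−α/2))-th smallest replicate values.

(6.978, 14.550)

α = 0.08; lower rank = 25 × 0.040 = 1; upper rank = 25 × 0.960 = 24.
The 1st smallest replicate is 6.978; the 24th is 14.550.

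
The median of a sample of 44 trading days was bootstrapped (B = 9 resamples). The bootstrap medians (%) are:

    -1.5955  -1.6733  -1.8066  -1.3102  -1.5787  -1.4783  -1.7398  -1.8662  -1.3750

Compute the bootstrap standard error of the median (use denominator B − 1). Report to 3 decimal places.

Bootstrap SE is the standard deviation of the 9 replicate medians.
Mean of replicates: ((-1.5955) + (-1.6733) + (-1.8066) + (-1.3102) + (-1.5787) + (-1.4783) + (-1.7398) + (-1.8662) + (-1.3750)) / 9 = -14.42360 / 9 = -1.60262
Sum of squared deviations: (+0.00712)² + (−0.07068)² + (−0.20398)² + (+0.29242)² + (+0.02392)² + (+0.12432)² + (−0.13718)² + (−0.26358)² + (+0.22762)² = 0.28829
Variance = 0.28829 / 8 = 0.03604
SE* = √0.03604

SE* = 0.190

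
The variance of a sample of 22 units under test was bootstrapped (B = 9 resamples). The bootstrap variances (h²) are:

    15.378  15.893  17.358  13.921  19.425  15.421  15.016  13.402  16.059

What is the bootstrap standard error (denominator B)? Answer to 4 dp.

SE* = 1.6947

Bootstrap SE is the standard deviation of the 9 replicate variances.
Mean of replicates: (15.378 + 15.893 + 17.358 + 13.921 + 19.425 + 15.421 + 15.016 + 13.402 + 16.059) / 9 = 141.87300 / 9 = 15.76367
Sum of squared deviations: (−0.38567)² + (+0.12933)² + (+1.59433)² + (−1.84267)² + (+3.66133)² + (−0.34267)² + (−0.74767)² + (−2.36167)² + (+0.29533)² = 25.84926
Variance = 25.84926 / 9 = 2.87214
SE* = √2.87214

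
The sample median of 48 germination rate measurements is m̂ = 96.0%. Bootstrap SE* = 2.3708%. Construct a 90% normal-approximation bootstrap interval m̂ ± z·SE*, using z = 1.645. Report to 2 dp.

(92.10, 99.90)

Margin = 1.645 × 2.3708 = 3.900
Interval: 96.0 ± 3.900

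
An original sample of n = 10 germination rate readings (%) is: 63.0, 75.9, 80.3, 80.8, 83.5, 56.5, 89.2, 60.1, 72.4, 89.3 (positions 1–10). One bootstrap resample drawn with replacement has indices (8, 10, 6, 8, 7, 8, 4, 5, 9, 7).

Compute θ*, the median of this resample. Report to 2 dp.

θ* = 76.60

Resample values: 60.1, 89.3, 56.5, 60.1, 89.2, 60.1, 80.8, 83.5, 72.4, 89.2.
Sorted: 56.5, 60.1, 60.1, 60.1, 72.4, 80.8, 83.5, 89.2, 89.2, 89.3
Median = average of the two middle values = 76.60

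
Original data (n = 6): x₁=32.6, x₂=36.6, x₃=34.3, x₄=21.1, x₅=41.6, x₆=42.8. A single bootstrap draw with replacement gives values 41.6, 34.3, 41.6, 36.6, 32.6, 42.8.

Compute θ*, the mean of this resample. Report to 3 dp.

θ* = 38.250

Mean = (41.6 + 34.3 + 41.6 + 36.6 + 32.6 + 42.8) / 6 = 229.50 / 6 = 38.250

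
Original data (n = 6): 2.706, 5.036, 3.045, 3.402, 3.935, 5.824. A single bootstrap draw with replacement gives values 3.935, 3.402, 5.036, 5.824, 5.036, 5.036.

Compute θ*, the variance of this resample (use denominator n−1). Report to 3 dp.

θ* = 0.774

Mean = 4.7115; sum of squared deviations = 3.8713
s² = 3.8713 / 5 = 0.7743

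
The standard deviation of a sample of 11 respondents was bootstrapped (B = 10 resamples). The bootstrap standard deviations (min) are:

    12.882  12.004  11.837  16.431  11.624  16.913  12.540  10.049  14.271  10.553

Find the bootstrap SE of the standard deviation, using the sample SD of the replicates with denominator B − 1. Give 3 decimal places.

Bootstrap SE is the standard deviation of the 10 replicate standard deviations.
Mean of replicates: (12.882 + 12.004 + 11.837 + 16.431 + 11.624 + 16.913 + 12.540 + 10.049 + 14.271 + 10.553) / 10 = 129.1040 / 10 = 12.9104
Sum of squared deviations: (−0.0284)² + (−0.9064)² + (−1.0734)² + (+3.5206)² + (−1.2864)² + (+4.0026)² + (−0.3704)² + (−2.8614)² + (+1.3606)² + (−2.3574)² = 47.7782
Variance = 47.7782 / 9 = 5.3087
SE* = √5.3087

SE* = 2.304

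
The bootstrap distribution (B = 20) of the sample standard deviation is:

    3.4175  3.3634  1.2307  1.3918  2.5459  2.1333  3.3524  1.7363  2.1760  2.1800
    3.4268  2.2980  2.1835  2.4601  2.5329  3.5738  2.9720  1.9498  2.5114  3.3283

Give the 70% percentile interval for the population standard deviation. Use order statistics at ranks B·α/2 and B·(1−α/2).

(1.7363, 3.3634)

Sorted replicates: 1.2307, 1.3918, 1.7363, 1.9498, 2.1333, 2.1760, 2.1800, 2.1835, 2.2980, 2.4601, 2.5114, 2.5329, 2.5459, 2.9720, 3.3283, 3.3524, 3.3634, 3.4175, 3.4268, 3.5738
α = 0.30; lower rank = 20 × 0.150 = 3; upper rank = 20 × 0.850 = 17.
The 3rd smallest replicate is 1.7363; the 17th is 3.3634.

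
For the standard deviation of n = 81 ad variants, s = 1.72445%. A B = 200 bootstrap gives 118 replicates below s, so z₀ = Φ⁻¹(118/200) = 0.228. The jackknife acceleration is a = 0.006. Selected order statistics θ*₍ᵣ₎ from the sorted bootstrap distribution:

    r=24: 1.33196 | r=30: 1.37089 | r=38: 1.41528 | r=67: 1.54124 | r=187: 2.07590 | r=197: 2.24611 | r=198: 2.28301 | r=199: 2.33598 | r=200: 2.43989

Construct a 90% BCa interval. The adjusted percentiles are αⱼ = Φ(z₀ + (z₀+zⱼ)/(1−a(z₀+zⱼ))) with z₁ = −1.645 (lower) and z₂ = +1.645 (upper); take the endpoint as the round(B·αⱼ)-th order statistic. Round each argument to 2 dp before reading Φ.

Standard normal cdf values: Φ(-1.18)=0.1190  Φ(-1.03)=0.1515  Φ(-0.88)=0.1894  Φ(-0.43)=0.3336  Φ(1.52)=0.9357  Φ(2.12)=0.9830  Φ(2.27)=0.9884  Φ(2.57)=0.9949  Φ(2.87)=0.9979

(1.33196, 2.24611)

Lower: z₀ + z₁ = 0.228 + (-1.645) = -1.417; 1 − a(z₀+z₁) = 1 − (0.006)(-1.417) = 1.0085; argument = 0.228 + (-1.417)/1.0085 = -1.1771 → -1.18.
α₁ = Φ(-1.18) = 0.1190; rank = round(200 × 0.1190) = 24; θ*₍24₎ = 1.33196.
Upper: z₀ + z₂ = 1.873; 1 − a(z₀+z₂) = 0.9888; argument = 2.1223 → 2.12; α₂ = 0.9830; rank = 197; θ*₍197₎ = 2.24611.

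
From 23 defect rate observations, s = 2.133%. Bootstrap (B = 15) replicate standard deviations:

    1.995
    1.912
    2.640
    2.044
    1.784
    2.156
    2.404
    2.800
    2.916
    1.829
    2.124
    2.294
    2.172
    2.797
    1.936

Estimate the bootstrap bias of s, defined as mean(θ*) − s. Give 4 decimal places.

mean(θ*) = (1.995 + 1.912 + 2.640 + 2.044 + 1.784 + 2.156 + 2.404 + 2.800 + 2.916 + 1.829 + 2.124 + 2.294 + 2.172 + 2.797 + 1.936) / 15 = 2.25353
bias = 2.25353 − 2.133

bias = +0.1205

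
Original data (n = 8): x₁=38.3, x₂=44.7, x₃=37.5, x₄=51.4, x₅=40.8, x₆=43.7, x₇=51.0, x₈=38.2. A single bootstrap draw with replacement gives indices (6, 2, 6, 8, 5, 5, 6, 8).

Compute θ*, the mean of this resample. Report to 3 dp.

Resample values: 43.7, 44.7, 43.7, 38.2, 40.8, 40.8, 43.7, 38.2.
Mean = (43.7 + 44.7 + 43.7 + 38.2 + 40.8 + 40.8 + 43.7 + 38.2) / 8 = 333.80 / 8 = 41.725

θ* = 41.725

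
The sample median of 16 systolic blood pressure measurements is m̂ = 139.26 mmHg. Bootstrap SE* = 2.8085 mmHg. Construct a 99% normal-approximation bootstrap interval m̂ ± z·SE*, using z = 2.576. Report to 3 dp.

(132.025, 146.495)

Margin = 2.576 × 2.8085 = 7.2347
Interval: 139.26 ± 7.2347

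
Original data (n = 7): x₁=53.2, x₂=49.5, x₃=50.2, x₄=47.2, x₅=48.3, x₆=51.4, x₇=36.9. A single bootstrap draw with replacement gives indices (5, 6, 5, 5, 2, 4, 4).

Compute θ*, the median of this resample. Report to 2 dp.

Resample values: 48.3, 51.4, 48.3, 48.3, 49.5, 47.2, 47.2.
Sorted: 47.2, 47.2, 48.3, 48.3, 48.3, 49.5, 51.4
Median = middle value = 48.30

θ* = 48.30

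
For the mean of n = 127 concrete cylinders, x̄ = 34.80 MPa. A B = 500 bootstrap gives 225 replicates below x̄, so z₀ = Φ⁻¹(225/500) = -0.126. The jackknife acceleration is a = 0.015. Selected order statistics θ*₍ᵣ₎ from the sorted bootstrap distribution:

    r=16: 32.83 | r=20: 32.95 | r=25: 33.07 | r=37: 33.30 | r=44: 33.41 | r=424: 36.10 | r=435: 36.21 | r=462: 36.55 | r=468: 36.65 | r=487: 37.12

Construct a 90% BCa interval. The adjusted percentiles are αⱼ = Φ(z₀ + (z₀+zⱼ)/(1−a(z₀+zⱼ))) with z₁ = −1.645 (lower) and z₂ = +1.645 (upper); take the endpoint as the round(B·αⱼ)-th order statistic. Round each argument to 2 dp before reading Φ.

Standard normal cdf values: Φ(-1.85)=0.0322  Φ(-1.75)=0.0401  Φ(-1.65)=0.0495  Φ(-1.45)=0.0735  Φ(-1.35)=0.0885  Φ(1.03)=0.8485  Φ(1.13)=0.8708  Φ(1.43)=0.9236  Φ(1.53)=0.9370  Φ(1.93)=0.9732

(32.83, 36.55)

Lower: z₀ + z₁ = -0.126 + (-1.645) = -1.771; 1 − a(z₀+z₁) = 1 − (0.015)(-1.771) = 1.0266; argument = -0.126 + (-1.771)/1.0266 = -1.8512 → -1.85.
α₁ = Φ(-1.85) = 0.0322; rank = round(500 × 0.0322) = 16; θ*₍16₎ = 32.83.
Upper: z₀ + z₂ = 1.519; 1 − a(z₀+z₂) = 0.9772; argument = 1.4284 → 1.43; α₂ = 0.9236; rank = 462; θ*₍462₎ = 36.55.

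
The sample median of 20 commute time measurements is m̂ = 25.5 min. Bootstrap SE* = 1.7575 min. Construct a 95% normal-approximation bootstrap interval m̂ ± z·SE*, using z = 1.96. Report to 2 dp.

Margin = 1.96 × 1.7575 = 3.445
Interval: 25.5 ± 3.445

(22.06, 28.94)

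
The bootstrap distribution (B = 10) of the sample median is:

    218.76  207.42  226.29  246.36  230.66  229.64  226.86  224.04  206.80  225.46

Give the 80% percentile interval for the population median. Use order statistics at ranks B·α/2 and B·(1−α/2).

(206.80, 230.66)

Sorted replicates: 206.80, 207.42, 218.76, 224.04, 225.46, 226.29, 226.86, 229.64, 230.66, 246.36
α = 0.20; lower rank = 10 × 0.100 = 1; upper rank = 10 × 0.900 = 9.
The 1st smallest replicate is 206.80; the 9th is 230.66.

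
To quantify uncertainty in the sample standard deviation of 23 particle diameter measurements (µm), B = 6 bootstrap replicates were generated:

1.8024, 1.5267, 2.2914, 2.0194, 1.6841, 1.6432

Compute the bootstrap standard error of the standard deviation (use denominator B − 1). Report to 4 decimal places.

Bootstrap SE is the standard deviation of the 6 replicate standard deviations.
Mean of replicates: (1.8024 + 1.5267 + 2.2914 + 2.0194 + 1.6841 + 1.6432) / 6 = 10.96720 / 6 = 1.82787
Sum of squared deviations: (−0.02547)² + (−0.30117)² + (+0.46353)² + (+0.19153)² + (−0.14377)² + (−0.18467)² = 0.39767
Variance = 0.39767 / 5 = 0.07953
SE* = √0.07953

SE* = 0.2820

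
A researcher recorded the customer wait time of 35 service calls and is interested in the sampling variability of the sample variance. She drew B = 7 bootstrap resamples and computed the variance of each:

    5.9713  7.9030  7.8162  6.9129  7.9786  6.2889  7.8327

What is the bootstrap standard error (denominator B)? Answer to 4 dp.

SE* = 0.7828

Bootstrap SE is the standard deviation of the 7 replicate variances.
Mean of replicates: (5.9713 + 7.9030 + 7.8162 + 6.9129 + 7.9786 + 6.2889 + 7.8327) / 7 = 50.70360 / 7 = 7.24337
Sum of squared deviations: (−1.27207)² + (+0.65963)² + (+0.57283)² + (−0.33047)² + (+0.73523)² + (−0.95447)² + (+0.58933)² = 4.28950
Variance = 4.28950 / 7 = 0.61279
SE* = √0.61279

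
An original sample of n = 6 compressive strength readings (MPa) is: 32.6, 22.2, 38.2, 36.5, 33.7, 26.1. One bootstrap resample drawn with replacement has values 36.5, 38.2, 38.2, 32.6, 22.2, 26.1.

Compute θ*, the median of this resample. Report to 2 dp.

Sorted: 22.2, 26.1, 32.6, 36.5, 38.2, 38.2
Median = average of the two middle values = 34.55

θ* = 34.55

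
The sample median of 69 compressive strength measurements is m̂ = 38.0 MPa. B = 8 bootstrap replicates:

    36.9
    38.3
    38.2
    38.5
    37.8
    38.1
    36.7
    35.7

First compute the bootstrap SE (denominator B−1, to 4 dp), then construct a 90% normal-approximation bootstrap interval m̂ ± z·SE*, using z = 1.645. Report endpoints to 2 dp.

(36.38, 39.62)

Mean of replicates = 37.5250; sum of squared deviations = 6.8150; SE* = √(6.8150/7) = 0.9867
Margin = 1.645 × 0.9867 = 1.623
Interval: 38.0 ± 1.623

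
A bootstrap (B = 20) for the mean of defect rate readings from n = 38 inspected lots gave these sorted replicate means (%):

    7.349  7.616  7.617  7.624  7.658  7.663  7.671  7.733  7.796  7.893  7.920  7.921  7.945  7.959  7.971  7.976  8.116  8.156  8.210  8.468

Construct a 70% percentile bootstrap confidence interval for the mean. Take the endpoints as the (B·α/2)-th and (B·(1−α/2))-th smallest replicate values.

(7.617, 8.116)

α = 0.30; lower rank = 20 × 0.150 = 3; upper rank = 20 × 0.850 = 17.
The 3rd smallest replicate is 7.617; the 17th is 8.116.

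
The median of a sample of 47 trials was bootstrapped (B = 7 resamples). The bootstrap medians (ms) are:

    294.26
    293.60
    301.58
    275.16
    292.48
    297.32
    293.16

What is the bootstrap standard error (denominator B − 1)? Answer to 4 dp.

SE* = 8.2775

Bootstrap SE is the standard deviation of the 7 replicate medians.
Mean of replicates: (294.26 + 293.60 + 301.58 + 275.16 + 292.48 + 297.32 + 293.16) / 7 = 2047.56000 / 7 = 292.50857
Sum of squared deviations: (+1.75143)² + (+1.09143)² + (+9.07143)² + (−17.34857)² + (−0.02857)² + (+4.81143)² + (+0.65143)² = 411.09749
Variance = 411.09749 / 6 = 68.51625
SE* = √68.51625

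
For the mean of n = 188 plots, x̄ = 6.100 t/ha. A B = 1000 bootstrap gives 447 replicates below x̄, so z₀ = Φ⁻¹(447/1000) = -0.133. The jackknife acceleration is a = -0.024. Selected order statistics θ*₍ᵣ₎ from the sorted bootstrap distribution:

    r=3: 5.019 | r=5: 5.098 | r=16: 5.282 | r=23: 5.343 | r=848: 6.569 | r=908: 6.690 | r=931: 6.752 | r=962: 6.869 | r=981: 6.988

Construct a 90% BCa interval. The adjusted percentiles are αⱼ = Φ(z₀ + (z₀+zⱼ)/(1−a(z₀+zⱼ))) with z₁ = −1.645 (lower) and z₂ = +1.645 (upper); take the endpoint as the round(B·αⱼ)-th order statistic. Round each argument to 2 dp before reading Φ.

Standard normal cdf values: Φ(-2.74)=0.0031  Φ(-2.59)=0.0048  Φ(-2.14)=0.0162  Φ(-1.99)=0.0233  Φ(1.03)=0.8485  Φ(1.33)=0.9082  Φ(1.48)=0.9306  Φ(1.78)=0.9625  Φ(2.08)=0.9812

(5.343, 6.690)

Lower: z₀ + z₁ = -0.133 + (-1.645) = -1.778; 1 − a(z₀+z₁) = 1 − (-0.024)(-1.778) = 0.9573; argument = -0.133 + (-1.778)/0.9573 = -1.9903 → -1.99.
α₁ = Φ(-1.99) = 0.0233; rank = round(1000 × 0.0233) = 23; θ*₍23₎ = 5.343.
Upper: z₀ + z₂ = 1.512; 1 − a(z₀+z₂) = 1.0363; argument = 1.3261 → 1.33; α₂ = 0.9082; rank = 908; θ*₍908₎ = 6.690.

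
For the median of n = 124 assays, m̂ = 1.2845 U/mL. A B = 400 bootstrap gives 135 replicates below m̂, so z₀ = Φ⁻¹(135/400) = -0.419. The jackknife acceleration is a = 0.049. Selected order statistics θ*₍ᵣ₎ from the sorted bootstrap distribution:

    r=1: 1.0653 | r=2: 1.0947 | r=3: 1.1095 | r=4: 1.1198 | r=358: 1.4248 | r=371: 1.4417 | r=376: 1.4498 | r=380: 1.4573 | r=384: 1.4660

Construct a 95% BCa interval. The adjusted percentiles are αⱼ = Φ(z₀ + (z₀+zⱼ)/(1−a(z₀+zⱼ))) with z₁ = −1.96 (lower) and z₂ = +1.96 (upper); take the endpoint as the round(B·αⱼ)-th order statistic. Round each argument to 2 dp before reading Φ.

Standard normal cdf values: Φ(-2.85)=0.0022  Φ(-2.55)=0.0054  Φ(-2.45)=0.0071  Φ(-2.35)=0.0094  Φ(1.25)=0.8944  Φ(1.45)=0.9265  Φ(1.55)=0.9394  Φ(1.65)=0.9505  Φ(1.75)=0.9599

Lower: z₀ + z₁ = -0.419 + (-1.960) = -2.379; 1 − a(z₀+z₁) = 1 − (0.049)(-2.379) = 1.1166; argument = -0.419 + (-2.379)/1.1166 = -2.5496 → -2.55.
α₁ = Φ(-2.55) = 0.0054; rank = round(400 × 0.0054) = 2; θ*₍2₎ = 1.0947.
Upper: z₀ + z₂ = 1.541; 1 − a(z₀+z₂) = 0.9245; argument = 1.2479 → 1.25; α₂ = 0.8944; rank = 358; θ*₍358₎ = 1.4248.

(1.0947, 1.4248)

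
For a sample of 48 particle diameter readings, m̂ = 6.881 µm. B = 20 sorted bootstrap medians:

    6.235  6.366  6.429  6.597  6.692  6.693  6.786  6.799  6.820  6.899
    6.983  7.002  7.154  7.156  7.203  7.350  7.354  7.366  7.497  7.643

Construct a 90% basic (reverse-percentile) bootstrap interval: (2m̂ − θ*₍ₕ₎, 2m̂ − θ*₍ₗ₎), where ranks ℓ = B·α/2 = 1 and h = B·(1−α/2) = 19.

Percentile endpoints at ranks 1 and 19: θ*₍1₎ = 6.235, θ*₍19₎ = 7.497.
Basic interval reflects these around m̂:
  lower = 2 × 6.881 − 7.497 = 6.265
  upper = 2 × 6.881 − 6.235 = 7.527

(6.265, 7.527)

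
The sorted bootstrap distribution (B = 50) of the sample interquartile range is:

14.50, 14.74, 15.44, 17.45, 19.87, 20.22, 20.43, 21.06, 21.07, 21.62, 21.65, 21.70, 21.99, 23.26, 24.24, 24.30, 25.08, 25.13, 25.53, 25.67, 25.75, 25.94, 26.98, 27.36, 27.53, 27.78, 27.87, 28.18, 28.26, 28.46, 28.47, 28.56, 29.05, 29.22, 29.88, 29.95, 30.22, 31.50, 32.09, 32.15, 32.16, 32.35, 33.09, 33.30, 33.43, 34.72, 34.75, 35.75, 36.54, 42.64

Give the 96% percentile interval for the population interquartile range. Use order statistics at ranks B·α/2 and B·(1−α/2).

α = 0.04; lower rank = 50 × 0.020 = 1; upper rank = 50 × 0.980 = 49.
The 1st smallest replicate is 14.50; the 49th is 36.54.

(14.50, 36.54)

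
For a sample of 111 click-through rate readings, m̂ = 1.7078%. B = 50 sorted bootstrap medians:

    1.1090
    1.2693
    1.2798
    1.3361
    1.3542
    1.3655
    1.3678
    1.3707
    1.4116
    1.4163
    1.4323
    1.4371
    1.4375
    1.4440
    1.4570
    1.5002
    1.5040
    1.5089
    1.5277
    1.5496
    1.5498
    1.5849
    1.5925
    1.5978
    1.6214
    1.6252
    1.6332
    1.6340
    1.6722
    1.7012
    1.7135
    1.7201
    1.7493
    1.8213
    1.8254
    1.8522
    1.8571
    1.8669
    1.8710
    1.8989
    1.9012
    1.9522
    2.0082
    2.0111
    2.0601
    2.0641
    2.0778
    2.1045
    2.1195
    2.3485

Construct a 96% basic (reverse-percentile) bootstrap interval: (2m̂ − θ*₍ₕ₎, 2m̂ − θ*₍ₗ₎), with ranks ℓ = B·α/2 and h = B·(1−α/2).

Percentile endpoints at ranks 1 and 49: θ*₍1₎ = 1.1090, θ*₍49₎ = 2.1195.
Basic interval reflects these around m̂:
  lower = 2 × 1.7078 − 2.1195 = 1.2961
  upper = 2 × 1.7078 − 1.1090 = 2.3066

(1.2961, 2.3066)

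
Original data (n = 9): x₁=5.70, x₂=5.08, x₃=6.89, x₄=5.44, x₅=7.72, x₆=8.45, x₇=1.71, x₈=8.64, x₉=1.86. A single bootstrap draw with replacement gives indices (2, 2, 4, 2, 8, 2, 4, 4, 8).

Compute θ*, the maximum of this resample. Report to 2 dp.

θ* = 8.64

Resample values: 5.08, 5.08, 5.44, 5.08, 8.64, 5.08, 5.44, 5.44, 8.64.
Maximum = 8.64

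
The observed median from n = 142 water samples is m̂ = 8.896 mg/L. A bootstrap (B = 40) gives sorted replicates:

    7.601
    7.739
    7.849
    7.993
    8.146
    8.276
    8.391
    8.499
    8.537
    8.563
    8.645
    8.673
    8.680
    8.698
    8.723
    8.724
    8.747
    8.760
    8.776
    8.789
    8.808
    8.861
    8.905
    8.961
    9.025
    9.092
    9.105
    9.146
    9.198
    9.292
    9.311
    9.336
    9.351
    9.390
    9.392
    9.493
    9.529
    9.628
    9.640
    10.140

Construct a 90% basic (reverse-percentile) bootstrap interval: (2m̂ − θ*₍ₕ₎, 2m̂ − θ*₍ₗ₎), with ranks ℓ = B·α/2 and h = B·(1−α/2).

(8.164, 10.053)

Percentile endpoints at ranks 2 and 38: θ*₍2₎ = 7.739, θ*₍38₎ = 9.628.
Basic interval reflects these around m̂:
  lower = 2 × 8.896 − 9.628 = 8.164
  upper = 2 × 8.896 − 7.739 = 10.053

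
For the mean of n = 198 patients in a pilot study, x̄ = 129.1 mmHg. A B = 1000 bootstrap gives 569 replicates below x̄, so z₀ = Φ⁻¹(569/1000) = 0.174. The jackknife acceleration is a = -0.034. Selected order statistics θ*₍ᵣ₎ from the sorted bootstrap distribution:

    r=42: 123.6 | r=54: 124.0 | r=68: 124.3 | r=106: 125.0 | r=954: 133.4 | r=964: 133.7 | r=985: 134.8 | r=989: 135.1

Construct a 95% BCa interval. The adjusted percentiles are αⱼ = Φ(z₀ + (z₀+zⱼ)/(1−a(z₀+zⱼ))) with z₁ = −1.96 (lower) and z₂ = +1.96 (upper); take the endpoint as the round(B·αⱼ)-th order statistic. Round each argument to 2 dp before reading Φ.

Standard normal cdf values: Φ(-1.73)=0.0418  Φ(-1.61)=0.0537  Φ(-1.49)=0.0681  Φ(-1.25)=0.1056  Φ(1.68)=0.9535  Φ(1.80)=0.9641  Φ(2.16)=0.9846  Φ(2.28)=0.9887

Lower: z₀ + z₁ = 0.174 + (-1.960) = -1.786; 1 − a(z₀+z₁) = 1 − (-0.034)(-1.786) = 0.9393; argument = 0.174 + (-1.786)/0.9393 = -1.7275 → -1.73.
α₁ = Φ(-1.73) = 0.0418; rank = round(1000 × 0.0418) = 42; θ*₍42₎ = 123.6.
Upper: z₀ + z₂ = 2.134; 1 − a(z₀+z₂) = 1.0726; argument = 2.1636 → 2.16; α₂ = 0.9846; rank = 985; θ*₍985₎ = 134.8.

(123.6, 134.8)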